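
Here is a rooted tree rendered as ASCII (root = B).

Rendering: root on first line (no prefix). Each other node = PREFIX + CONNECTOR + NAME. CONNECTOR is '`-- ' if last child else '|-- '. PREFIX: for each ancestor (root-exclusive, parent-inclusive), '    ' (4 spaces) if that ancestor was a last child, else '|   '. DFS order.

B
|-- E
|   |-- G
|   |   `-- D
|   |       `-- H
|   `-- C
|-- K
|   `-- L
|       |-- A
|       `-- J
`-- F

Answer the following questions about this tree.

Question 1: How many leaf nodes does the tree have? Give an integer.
Answer: 5

Derivation:
Leaves (nodes with no children): A, C, F, H, J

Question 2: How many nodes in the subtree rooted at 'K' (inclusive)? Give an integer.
Subtree rooted at K contains: A, J, K, L
Count = 4

Answer: 4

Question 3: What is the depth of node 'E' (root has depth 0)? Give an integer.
Path from root to E: B -> E
Depth = number of edges = 1

Answer: 1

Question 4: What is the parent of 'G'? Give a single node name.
Scan adjacency: G appears as child of E

Answer: E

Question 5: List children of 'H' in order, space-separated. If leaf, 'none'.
Answer: none

Derivation:
Node H's children (from adjacency): (leaf)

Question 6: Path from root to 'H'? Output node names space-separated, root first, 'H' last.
Answer: B E G D H

Derivation:
Walk down from root: B -> E -> G -> D -> H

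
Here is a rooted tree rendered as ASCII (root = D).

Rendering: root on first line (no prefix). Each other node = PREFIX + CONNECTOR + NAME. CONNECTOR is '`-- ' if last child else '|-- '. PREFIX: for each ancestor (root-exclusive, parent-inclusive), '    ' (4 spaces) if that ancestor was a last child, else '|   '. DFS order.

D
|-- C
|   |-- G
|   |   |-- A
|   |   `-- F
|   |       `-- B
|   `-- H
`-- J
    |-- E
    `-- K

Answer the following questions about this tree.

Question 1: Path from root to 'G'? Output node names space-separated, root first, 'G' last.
Answer: D C G

Derivation:
Walk down from root: D -> C -> G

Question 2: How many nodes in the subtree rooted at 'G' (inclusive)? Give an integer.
Subtree rooted at G contains: A, B, F, G
Count = 4

Answer: 4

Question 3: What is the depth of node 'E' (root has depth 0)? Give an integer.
Path from root to E: D -> J -> E
Depth = number of edges = 2

Answer: 2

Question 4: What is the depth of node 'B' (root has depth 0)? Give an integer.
Answer: 4

Derivation:
Path from root to B: D -> C -> G -> F -> B
Depth = number of edges = 4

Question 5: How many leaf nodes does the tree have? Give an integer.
Leaves (nodes with no children): A, B, E, H, K

Answer: 5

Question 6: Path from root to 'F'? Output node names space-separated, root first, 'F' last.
Answer: D C G F

Derivation:
Walk down from root: D -> C -> G -> F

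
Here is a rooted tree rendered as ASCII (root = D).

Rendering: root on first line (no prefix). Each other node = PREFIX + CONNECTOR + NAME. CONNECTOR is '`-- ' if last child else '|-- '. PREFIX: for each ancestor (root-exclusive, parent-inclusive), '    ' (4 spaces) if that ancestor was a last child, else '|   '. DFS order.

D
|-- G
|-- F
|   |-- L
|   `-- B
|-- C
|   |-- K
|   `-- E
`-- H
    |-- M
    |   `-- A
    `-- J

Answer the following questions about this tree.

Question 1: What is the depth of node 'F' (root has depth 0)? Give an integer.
Path from root to F: D -> F
Depth = number of edges = 1

Answer: 1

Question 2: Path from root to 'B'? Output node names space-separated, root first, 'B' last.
Answer: D F B

Derivation:
Walk down from root: D -> F -> B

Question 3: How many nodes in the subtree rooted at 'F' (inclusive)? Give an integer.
Subtree rooted at F contains: B, F, L
Count = 3

Answer: 3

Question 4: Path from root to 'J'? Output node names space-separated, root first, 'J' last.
Walk down from root: D -> H -> J

Answer: D H J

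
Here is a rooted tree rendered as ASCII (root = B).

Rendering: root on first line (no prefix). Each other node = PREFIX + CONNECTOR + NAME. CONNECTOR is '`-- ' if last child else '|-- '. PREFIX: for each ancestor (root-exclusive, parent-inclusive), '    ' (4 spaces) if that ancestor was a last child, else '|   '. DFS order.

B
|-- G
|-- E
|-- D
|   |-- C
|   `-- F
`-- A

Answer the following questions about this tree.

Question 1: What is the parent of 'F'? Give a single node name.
Scan adjacency: F appears as child of D

Answer: D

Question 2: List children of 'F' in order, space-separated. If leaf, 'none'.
Node F's children (from adjacency): (leaf)

Answer: none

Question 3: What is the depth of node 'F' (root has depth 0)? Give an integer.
Answer: 2

Derivation:
Path from root to F: B -> D -> F
Depth = number of edges = 2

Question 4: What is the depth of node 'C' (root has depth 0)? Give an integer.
Path from root to C: B -> D -> C
Depth = number of edges = 2

Answer: 2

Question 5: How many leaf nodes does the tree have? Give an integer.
Leaves (nodes with no children): A, C, E, F, G

Answer: 5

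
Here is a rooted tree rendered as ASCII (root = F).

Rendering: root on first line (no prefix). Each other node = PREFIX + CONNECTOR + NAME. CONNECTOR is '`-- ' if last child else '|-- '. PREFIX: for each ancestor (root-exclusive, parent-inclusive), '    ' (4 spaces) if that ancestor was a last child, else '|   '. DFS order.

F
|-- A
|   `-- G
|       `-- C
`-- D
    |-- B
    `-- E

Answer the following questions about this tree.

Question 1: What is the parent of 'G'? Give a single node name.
Scan adjacency: G appears as child of A

Answer: A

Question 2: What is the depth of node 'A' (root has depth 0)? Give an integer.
Answer: 1

Derivation:
Path from root to A: F -> A
Depth = number of edges = 1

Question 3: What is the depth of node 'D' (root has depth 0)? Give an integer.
Path from root to D: F -> D
Depth = number of edges = 1

Answer: 1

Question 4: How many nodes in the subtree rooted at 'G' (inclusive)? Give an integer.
Subtree rooted at G contains: C, G
Count = 2

Answer: 2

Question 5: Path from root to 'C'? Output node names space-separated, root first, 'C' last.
Answer: F A G C

Derivation:
Walk down from root: F -> A -> G -> C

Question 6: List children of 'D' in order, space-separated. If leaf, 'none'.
Answer: B E

Derivation:
Node D's children (from adjacency): B, E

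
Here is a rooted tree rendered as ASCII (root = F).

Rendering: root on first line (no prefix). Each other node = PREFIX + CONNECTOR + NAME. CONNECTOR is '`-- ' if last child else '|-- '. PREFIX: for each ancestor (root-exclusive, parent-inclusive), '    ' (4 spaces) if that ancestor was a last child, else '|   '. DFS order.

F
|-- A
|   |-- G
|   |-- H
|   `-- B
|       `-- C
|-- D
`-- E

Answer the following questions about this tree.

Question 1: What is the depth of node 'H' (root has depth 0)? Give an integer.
Path from root to H: F -> A -> H
Depth = number of edges = 2

Answer: 2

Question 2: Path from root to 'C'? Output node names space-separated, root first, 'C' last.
Answer: F A B C

Derivation:
Walk down from root: F -> A -> B -> C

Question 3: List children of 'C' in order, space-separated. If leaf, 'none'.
Answer: none

Derivation:
Node C's children (from adjacency): (leaf)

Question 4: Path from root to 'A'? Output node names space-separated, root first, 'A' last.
Walk down from root: F -> A

Answer: F A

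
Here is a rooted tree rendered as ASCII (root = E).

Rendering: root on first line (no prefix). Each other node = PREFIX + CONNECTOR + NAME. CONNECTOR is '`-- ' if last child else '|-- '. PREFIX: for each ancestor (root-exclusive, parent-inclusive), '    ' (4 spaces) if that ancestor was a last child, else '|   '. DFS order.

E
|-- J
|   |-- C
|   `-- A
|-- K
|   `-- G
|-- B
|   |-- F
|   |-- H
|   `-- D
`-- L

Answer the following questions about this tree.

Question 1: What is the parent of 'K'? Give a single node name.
Scan adjacency: K appears as child of E

Answer: E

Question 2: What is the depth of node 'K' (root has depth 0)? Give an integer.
Path from root to K: E -> K
Depth = number of edges = 1

Answer: 1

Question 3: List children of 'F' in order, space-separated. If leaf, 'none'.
Node F's children (from adjacency): (leaf)

Answer: none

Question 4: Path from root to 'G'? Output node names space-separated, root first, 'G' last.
Answer: E K G

Derivation:
Walk down from root: E -> K -> G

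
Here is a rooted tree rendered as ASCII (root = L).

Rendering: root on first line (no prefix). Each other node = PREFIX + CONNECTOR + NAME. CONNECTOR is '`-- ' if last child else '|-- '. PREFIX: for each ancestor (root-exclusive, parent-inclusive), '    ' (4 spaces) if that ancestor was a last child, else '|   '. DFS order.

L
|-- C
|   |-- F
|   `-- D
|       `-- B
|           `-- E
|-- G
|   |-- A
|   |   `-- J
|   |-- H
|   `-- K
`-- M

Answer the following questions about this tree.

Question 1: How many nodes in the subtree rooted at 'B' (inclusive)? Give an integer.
Answer: 2

Derivation:
Subtree rooted at B contains: B, E
Count = 2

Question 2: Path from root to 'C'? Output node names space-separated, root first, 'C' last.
Walk down from root: L -> C

Answer: L C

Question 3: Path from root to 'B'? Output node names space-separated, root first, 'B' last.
Walk down from root: L -> C -> D -> B

Answer: L C D B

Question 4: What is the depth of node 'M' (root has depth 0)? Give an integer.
Path from root to M: L -> M
Depth = number of edges = 1

Answer: 1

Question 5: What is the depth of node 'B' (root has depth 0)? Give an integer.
Path from root to B: L -> C -> D -> B
Depth = number of edges = 3

Answer: 3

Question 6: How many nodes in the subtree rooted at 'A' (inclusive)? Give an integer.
Answer: 2

Derivation:
Subtree rooted at A contains: A, J
Count = 2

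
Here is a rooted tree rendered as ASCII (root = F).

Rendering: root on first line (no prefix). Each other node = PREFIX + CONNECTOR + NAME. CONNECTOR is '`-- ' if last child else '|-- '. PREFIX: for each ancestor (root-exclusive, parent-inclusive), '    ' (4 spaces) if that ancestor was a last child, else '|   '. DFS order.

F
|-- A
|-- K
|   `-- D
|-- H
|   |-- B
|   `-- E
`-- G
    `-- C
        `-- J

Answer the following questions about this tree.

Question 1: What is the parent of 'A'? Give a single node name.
Scan adjacency: A appears as child of F

Answer: F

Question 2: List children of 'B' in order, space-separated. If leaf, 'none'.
Answer: none

Derivation:
Node B's children (from adjacency): (leaf)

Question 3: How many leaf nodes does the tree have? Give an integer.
Leaves (nodes with no children): A, B, D, E, J

Answer: 5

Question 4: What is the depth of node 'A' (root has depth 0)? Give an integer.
Path from root to A: F -> A
Depth = number of edges = 1

Answer: 1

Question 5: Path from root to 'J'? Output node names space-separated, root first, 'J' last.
Answer: F G C J

Derivation:
Walk down from root: F -> G -> C -> J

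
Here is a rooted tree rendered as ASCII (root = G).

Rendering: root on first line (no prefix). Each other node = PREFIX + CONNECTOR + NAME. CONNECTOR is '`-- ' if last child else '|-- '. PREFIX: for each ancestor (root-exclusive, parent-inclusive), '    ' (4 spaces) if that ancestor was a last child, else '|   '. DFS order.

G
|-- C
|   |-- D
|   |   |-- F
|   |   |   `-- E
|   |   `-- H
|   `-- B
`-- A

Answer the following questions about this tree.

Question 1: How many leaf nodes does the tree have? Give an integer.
Leaves (nodes with no children): A, B, E, H

Answer: 4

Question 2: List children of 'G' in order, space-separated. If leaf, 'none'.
Node G's children (from adjacency): C, A

Answer: C A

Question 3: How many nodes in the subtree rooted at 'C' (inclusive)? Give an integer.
Subtree rooted at C contains: B, C, D, E, F, H
Count = 6

Answer: 6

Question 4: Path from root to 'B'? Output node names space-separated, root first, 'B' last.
Walk down from root: G -> C -> B

Answer: G C B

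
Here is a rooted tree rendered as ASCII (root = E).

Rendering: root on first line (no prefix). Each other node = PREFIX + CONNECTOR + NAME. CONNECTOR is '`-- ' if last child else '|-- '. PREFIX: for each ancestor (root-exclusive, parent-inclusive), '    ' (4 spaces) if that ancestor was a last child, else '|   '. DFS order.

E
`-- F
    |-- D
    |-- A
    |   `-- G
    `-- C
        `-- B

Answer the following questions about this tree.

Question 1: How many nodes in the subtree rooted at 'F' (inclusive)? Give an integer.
Answer: 6

Derivation:
Subtree rooted at F contains: A, B, C, D, F, G
Count = 6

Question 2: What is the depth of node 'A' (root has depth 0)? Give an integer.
Answer: 2

Derivation:
Path from root to A: E -> F -> A
Depth = number of edges = 2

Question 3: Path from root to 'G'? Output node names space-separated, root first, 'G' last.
Walk down from root: E -> F -> A -> G

Answer: E F A G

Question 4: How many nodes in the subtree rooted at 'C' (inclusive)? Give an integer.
Answer: 2

Derivation:
Subtree rooted at C contains: B, C
Count = 2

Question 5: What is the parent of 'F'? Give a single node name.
Scan adjacency: F appears as child of E

Answer: E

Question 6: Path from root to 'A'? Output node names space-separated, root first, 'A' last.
Walk down from root: E -> F -> A

Answer: E F A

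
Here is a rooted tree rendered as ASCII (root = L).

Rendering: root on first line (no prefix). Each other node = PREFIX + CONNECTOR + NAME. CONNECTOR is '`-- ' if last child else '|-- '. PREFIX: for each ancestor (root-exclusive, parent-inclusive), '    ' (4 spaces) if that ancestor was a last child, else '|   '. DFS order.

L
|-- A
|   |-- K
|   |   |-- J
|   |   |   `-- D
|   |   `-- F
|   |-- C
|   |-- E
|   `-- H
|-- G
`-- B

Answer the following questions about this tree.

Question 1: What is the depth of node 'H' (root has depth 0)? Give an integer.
Answer: 2

Derivation:
Path from root to H: L -> A -> H
Depth = number of edges = 2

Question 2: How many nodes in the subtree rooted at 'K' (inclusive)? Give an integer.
Answer: 4

Derivation:
Subtree rooted at K contains: D, F, J, K
Count = 4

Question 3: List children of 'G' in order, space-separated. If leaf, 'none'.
Node G's children (from adjacency): (leaf)

Answer: none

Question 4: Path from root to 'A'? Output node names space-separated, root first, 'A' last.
Walk down from root: L -> A

Answer: L A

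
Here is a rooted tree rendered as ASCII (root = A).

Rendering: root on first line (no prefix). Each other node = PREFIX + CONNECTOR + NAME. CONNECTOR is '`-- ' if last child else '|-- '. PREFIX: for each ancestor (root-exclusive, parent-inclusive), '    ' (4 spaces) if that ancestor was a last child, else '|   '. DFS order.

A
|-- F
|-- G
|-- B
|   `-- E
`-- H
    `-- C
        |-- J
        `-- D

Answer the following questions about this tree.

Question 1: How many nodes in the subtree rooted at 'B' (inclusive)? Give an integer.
Answer: 2

Derivation:
Subtree rooted at B contains: B, E
Count = 2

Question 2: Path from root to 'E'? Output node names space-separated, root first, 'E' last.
Answer: A B E

Derivation:
Walk down from root: A -> B -> E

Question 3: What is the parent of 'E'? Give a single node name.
Scan adjacency: E appears as child of B

Answer: B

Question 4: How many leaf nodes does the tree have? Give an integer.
Answer: 5

Derivation:
Leaves (nodes with no children): D, E, F, G, J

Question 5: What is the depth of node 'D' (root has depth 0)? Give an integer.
Answer: 3

Derivation:
Path from root to D: A -> H -> C -> D
Depth = number of edges = 3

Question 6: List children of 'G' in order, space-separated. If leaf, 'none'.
Node G's children (from adjacency): (leaf)

Answer: none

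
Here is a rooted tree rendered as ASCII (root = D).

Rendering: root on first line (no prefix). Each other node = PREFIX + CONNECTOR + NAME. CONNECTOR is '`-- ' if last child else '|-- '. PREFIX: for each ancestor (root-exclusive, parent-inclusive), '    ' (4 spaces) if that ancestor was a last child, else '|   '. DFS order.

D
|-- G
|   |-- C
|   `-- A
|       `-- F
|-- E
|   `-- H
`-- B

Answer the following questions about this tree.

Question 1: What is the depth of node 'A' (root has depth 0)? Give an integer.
Answer: 2

Derivation:
Path from root to A: D -> G -> A
Depth = number of edges = 2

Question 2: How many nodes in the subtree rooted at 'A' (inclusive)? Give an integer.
Subtree rooted at A contains: A, F
Count = 2

Answer: 2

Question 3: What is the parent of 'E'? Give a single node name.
Scan adjacency: E appears as child of D

Answer: D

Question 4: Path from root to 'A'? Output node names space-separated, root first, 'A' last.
Walk down from root: D -> G -> A

Answer: D G A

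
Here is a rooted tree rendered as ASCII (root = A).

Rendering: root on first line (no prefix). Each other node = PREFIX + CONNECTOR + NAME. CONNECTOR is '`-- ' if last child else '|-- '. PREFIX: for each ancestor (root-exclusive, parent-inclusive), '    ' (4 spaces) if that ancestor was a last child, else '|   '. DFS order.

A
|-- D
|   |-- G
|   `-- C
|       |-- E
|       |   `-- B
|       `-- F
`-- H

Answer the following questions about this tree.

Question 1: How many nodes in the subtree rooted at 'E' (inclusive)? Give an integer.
Answer: 2

Derivation:
Subtree rooted at E contains: B, E
Count = 2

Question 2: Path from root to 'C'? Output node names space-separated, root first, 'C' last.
Walk down from root: A -> D -> C

Answer: A D C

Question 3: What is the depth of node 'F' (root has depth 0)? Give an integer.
Answer: 3

Derivation:
Path from root to F: A -> D -> C -> F
Depth = number of edges = 3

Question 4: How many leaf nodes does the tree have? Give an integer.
Answer: 4

Derivation:
Leaves (nodes with no children): B, F, G, H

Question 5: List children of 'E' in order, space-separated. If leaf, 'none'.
Node E's children (from adjacency): B

Answer: B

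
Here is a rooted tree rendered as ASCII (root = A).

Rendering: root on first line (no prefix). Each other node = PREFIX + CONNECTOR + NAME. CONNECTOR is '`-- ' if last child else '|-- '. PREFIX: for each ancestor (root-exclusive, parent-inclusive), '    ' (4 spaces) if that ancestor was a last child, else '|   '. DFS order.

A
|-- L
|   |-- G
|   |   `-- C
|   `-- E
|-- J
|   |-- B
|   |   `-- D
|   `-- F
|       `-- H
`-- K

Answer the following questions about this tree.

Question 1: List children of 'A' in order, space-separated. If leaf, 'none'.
Node A's children (from adjacency): L, J, K

Answer: L J K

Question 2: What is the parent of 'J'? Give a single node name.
Scan adjacency: J appears as child of A

Answer: A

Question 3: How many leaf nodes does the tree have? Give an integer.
Answer: 5

Derivation:
Leaves (nodes with no children): C, D, E, H, K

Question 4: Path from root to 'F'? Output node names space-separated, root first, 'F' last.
Walk down from root: A -> J -> F

Answer: A J F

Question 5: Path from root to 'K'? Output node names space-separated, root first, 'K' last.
Walk down from root: A -> K

Answer: A K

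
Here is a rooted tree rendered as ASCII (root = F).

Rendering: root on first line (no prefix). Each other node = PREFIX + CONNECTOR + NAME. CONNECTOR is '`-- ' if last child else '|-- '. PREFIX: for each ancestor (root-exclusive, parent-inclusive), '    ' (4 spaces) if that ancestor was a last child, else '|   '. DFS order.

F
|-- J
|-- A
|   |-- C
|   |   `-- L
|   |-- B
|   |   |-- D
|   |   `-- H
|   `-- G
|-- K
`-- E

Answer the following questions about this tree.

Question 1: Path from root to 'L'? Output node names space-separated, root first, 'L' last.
Answer: F A C L

Derivation:
Walk down from root: F -> A -> C -> L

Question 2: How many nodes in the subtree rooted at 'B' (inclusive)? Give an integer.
Subtree rooted at B contains: B, D, H
Count = 3

Answer: 3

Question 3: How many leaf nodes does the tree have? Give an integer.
Answer: 7

Derivation:
Leaves (nodes with no children): D, E, G, H, J, K, L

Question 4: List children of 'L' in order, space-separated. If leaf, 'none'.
Answer: none

Derivation:
Node L's children (from adjacency): (leaf)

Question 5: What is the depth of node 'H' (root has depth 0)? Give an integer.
Path from root to H: F -> A -> B -> H
Depth = number of edges = 3

Answer: 3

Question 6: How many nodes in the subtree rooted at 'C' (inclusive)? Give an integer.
Answer: 2

Derivation:
Subtree rooted at C contains: C, L
Count = 2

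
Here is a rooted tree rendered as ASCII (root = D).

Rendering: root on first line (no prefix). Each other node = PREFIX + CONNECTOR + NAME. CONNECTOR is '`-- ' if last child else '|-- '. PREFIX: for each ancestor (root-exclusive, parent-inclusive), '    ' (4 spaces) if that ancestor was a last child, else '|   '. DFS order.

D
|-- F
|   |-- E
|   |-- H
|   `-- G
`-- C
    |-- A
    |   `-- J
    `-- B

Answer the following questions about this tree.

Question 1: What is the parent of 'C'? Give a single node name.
Scan adjacency: C appears as child of D

Answer: D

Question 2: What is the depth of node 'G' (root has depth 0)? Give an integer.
Path from root to G: D -> F -> G
Depth = number of edges = 2

Answer: 2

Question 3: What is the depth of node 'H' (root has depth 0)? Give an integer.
Answer: 2

Derivation:
Path from root to H: D -> F -> H
Depth = number of edges = 2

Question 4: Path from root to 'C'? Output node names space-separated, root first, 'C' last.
Answer: D C

Derivation:
Walk down from root: D -> C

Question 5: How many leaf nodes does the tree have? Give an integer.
Leaves (nodes with no children): B, E, G, H, J

Answer: 5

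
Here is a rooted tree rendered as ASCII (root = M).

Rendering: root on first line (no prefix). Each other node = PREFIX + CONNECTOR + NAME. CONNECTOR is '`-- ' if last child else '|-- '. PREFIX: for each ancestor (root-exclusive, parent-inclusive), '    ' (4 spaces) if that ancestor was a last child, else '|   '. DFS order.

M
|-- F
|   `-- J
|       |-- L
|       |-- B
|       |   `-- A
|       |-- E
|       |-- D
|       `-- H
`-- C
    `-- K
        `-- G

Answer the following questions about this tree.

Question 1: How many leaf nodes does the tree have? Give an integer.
Leaves (nodes with no children): A, D, E, G, H, L

Answer: 6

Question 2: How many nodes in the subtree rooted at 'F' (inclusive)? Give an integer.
Subtree rooted at F contains: A, B, D, E, F, H, J, L
Count = 8

Answer: 8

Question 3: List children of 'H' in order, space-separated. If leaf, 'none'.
Node H's children (from adjacency): (leaf)

Answer: none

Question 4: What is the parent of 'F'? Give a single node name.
Scan adjacency: F appears as child of M

Answer: M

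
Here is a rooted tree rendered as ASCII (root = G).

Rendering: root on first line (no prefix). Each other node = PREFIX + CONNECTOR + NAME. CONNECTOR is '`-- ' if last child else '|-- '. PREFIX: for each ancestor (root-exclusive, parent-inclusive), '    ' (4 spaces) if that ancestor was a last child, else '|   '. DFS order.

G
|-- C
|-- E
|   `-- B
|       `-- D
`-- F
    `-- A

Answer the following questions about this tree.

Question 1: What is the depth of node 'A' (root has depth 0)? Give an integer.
Path from root to A: G -> F -> A
Depth = number of edges = 2

Answer: 2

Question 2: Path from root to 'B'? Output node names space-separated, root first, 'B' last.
Walk down from root: G -> E -> B

Answer: G E B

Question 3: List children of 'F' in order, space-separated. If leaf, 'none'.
Answer: A

Derivation:
Node F's children (from adjacency): A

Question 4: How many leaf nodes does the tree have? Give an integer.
Leaves (nodes with no children): A, C, D

Answer: 3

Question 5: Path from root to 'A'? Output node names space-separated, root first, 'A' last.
Walk down from root: G -> F -> A

Answer: G F A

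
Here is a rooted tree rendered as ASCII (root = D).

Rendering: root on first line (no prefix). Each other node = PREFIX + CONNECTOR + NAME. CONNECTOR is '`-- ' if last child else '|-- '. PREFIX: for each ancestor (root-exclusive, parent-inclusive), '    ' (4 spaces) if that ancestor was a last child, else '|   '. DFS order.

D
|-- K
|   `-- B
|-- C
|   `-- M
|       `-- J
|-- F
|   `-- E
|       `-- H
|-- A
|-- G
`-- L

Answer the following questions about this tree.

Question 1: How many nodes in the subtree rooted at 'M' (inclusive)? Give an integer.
Subtree rooted at M contains: J, M
Count = 2

Answer: 2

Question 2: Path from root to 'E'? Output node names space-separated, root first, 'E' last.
Answer: D F E

Derivation:
Walk down from root: D -> F -> E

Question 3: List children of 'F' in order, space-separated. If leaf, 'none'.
Answer: E

Derivation:
Node F's children (from adjacency): E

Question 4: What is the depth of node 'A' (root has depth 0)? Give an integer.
Answer: 1

Derivation:
Path from root to A: D -> A
Depth = number of edges = 1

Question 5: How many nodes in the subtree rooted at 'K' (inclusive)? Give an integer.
Answer: 2

Derivation:
Subtree rooted at K contains: B, K
Count = 2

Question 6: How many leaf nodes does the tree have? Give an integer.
Answer: 6

Derivation:
Leaves (nodes with no children): A, B, G, H, J, L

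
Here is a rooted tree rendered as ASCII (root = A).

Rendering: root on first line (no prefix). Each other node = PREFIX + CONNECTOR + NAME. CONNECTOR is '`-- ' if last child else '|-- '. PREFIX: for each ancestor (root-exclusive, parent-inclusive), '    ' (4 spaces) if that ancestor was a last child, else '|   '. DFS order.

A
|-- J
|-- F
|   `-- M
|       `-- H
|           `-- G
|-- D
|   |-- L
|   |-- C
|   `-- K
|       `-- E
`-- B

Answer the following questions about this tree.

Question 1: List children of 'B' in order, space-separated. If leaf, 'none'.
Node B's children (from adjacency): (leaf)

Answer: none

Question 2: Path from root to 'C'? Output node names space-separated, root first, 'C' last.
Answer: A D C

Derivation:
Walk down from root: A -> D -> C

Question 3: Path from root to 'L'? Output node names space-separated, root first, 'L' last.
Answer: A D L

Derivation:
Walk down from root: A -> D -> L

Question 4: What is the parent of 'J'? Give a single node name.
Scan adjacency: J appears as child of A

Answer: A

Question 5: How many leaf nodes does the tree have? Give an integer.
Leaves (nodes with no children): B, C, E, G, J, L

Answer: 6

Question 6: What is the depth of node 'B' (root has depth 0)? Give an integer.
Answer: 1

Derivation:
Path from root to B: A -> B
Depth = number of edges = 1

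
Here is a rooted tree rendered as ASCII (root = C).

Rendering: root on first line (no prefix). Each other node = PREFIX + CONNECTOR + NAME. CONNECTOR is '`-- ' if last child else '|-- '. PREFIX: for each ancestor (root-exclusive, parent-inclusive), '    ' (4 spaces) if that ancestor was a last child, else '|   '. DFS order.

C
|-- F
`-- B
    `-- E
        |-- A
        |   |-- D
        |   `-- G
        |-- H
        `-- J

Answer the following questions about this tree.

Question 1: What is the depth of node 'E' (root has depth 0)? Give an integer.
Answer: 2

Derivation:
Path from root to E: C -> B -> E
Depth = number of edges = 2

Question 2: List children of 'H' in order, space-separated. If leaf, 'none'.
Node H's children (from adjacency): (leaf)

Answer: none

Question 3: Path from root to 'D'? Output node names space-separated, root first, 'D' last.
Walk down from root: C -> B -> E -> A -> D

Answer: C B E A D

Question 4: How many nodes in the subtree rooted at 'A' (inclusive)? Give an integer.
Answer: 3

Derivation:
Subtree rooted at A contains: A, D, G
Count = 3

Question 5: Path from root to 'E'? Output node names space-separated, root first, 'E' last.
Walk down from root: C -> B -> E

Answer: C B E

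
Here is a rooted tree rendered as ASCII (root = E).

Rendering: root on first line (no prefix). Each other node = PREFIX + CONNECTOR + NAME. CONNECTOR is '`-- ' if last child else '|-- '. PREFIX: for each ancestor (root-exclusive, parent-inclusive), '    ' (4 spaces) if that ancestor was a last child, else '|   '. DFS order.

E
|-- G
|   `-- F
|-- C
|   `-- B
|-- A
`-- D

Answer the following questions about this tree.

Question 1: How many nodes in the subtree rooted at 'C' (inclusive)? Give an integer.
Subtree rooted at C contains: B, C
Count = 2

Answer: 2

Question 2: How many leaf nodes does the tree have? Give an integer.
Answer: 4

Derivation:
Leaves (nodes with no children): A, B, D, F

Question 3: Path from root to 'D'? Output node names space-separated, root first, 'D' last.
Walk down from root: E -> D

Answer: E D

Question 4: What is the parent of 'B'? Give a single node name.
Scan adjacency: B appears as child of C

Answer: C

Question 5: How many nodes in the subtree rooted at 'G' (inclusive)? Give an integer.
Answer: 2

Derivation:
Subtree rooted at G contains: F, G
Count = 2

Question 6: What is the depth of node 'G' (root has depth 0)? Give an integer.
Answer: 1

Derivation:
Path from root to G: E -> G
Depth = number of edges = 1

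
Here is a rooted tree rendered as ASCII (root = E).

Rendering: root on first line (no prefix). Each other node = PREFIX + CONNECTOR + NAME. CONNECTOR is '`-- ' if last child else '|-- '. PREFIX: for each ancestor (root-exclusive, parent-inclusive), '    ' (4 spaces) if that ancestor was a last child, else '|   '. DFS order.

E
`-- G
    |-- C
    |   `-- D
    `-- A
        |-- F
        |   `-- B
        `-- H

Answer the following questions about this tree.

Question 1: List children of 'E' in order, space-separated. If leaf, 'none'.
Answer: G

Derivation:
Node E's children (from adjacency): G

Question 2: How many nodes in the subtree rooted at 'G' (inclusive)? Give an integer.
Subtree rooted at G contains: A, B, C, D, F, G, H
Count = 7

Answer: 7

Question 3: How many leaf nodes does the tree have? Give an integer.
Answer: 3

Derivation:
Leaves (nodes with no children): B, D, H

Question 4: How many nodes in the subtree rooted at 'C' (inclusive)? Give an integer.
Subtree rooted at C contains: C, D
Count = 2

Answer: 2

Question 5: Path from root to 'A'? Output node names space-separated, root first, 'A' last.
Answer: E G A

Derivation:
Walk down from root: E -> G -> A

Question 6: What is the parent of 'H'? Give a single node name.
Scan adjacency: H appears as child of A

Answer: A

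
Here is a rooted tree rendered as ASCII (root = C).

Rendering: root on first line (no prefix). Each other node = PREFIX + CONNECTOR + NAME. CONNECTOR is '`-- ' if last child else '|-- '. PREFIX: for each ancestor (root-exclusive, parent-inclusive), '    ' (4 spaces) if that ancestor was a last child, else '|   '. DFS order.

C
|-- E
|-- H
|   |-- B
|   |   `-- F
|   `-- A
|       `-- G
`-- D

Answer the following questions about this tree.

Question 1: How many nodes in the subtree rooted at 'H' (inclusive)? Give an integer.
Subtree rooted at H contains: A, B, F, G, H
Count = 5

Answer: 5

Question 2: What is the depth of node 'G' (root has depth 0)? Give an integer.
Answer: 3

Derivation:
Path from root to G: C -> H -> A -> G
Depth = number of edges = 3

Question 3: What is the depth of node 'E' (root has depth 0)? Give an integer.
Path from root to E: C -> E
Depth = number of edges = 1

Answer: 1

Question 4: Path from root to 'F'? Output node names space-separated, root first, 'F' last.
Answer: C H B F

Derivation:
Walk down from root: C -> H -> B -> F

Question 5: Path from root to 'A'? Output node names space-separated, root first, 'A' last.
Walk down from root: C -> H -> A

Answer: C H A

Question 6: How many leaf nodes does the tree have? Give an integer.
Answer: 4

Derivation:
Leaves (nodes with no children): D, E, F, G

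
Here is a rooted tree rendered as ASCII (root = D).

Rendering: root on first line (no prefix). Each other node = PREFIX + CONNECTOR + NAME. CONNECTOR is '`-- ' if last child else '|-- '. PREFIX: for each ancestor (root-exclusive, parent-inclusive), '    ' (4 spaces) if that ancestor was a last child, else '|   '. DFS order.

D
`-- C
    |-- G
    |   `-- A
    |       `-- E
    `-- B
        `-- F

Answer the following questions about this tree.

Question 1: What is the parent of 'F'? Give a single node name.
Scan adjacency: F appears as child of B

Answer: B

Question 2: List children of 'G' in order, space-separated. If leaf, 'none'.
Node G's children (from adjacency): A

Answer: A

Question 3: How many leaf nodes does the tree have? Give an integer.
Answer: 2

Derivation:
Leaves (nodes with no children): E, F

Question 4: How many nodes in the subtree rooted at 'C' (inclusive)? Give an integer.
Subtree rooted at C contains: A, B, C, E, F, G
Count = 6

Answer: 6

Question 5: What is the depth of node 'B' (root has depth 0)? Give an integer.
Path from root to B: D -> C -> B
Depth = number of edges = 2

Answer: 2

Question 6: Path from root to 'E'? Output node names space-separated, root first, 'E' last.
Walk down from root: D -> C -> G -> A -> E

Answer: D C G A E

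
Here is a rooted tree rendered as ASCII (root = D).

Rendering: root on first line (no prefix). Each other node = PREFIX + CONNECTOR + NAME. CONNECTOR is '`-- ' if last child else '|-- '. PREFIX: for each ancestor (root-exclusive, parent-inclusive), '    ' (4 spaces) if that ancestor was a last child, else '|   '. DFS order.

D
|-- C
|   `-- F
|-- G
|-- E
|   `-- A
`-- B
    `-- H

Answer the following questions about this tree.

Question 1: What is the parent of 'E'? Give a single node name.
Scan adjacency: E appears as child of D

Answer: D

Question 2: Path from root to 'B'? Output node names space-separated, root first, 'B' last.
Walk down from root: D -> B

Answer: D B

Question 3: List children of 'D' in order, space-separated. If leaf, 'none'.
Node D's children (from adjacency): C, G, E, B

Answer: C G E B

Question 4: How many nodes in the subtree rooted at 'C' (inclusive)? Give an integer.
Answer: 2

Derivation:
Subtree rooted at C contains: C, F
Count = 2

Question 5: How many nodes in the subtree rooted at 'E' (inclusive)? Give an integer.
Answer: 2

Derivation:
Subtree rooted at E contains: A, E
Count = 2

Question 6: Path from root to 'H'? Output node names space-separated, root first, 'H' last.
Answer: D B H

Derivation:
Walk down from root: D -> B -> H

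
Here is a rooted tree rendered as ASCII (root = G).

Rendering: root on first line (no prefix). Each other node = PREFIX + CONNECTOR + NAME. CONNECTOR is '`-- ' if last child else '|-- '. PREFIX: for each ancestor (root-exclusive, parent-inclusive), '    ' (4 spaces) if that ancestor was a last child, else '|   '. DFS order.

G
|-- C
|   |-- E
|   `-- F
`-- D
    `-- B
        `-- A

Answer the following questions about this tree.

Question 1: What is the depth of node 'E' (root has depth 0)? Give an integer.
Answer: 2

Derivation:
Path from root to E: G -> C -> E
Depth = number of edges = 2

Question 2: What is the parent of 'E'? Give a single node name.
Scan adjacency: E appears as child of C

Answer: C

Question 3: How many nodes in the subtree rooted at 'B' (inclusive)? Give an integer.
Subtree rooted at B contains: A, B
Count = 2

Answer: 2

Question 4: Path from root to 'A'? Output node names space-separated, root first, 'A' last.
Walk down from root: G -> D -> B -> A

Answer: G D B A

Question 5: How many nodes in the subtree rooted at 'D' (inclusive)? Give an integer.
Subtree rooted at D contains: A, B, D
Count = 3

Answer: 3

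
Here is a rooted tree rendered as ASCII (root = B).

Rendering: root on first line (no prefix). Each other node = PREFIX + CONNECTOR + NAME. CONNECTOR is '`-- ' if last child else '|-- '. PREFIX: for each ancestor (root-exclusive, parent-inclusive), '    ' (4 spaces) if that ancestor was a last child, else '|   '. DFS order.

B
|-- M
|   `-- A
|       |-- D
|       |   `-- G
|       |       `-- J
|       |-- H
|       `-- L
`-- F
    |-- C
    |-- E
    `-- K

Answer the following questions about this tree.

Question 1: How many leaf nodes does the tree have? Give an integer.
Answer: 6

Derivation:
Leaves (nodes with no children): C, E, H, J, K, L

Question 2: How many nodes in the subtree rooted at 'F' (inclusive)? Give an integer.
Answer: 4

Derivation:
Subtree rooted at F contains: C, E, F, K
Count = 4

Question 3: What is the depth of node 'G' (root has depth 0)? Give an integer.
Answer: 4

Derivation:
Path from root to G: B -> M -> A -> D -> G
Depth = number of edges = 4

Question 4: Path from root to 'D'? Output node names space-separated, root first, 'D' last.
Answer: B M A D

Derivation:
Walk down from root: B -> M -> A -> D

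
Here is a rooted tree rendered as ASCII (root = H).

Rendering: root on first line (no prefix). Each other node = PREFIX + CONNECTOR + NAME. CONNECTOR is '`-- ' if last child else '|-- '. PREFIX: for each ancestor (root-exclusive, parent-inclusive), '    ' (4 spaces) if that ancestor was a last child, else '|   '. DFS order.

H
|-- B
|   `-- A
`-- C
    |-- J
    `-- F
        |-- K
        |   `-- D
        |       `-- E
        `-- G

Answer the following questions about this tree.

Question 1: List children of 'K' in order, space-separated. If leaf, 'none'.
Node K's children (from adjacency): D

Answer: D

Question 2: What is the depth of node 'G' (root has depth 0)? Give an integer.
Answer: 3

Derivation:
Path from root to G: H -> C -> F -> G
Depth = number of edges = 3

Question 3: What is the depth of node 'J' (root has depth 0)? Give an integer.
Path from root to J: H -> C -> J
Depth = number of edges = 2

Answer: 2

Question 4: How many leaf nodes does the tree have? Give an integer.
Leaves (nodes with no children): A, E, G, J

Answer: 4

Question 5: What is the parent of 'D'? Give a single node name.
Answer: K

Derivation:
Scan adjacency: D appears as child of K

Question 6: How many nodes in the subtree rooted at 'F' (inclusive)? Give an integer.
Answer: 5

Derivation:
Subtree rooted at F contains: D, E, F, G, K
Count = 5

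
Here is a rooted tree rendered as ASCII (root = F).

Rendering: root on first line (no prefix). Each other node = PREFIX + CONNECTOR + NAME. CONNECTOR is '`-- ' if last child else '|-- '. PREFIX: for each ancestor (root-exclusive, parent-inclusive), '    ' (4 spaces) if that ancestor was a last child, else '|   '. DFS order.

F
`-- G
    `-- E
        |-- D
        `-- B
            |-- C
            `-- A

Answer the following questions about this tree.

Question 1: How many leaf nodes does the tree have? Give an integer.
Leaves (nodes with no children): A, C, D

Answer: 3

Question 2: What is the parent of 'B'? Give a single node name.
Answer: E

Derivation:
Scan adjacency: B appears as child of E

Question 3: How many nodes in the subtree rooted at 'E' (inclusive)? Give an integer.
Subtree rooted at E contains: A, B, C, D, E
Count = 5

Answer: 5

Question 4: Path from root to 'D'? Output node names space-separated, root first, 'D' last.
Answer: F G E D

Derivation:
Walk down from root: F -> G -> E -> D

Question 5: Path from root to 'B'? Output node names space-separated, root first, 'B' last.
Walk down from root: F -> G -> E -> B

Answer: F G E B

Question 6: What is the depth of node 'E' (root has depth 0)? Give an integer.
Path from root to E: F -> G -> E
Depth = number of edges = 2

Answer: 2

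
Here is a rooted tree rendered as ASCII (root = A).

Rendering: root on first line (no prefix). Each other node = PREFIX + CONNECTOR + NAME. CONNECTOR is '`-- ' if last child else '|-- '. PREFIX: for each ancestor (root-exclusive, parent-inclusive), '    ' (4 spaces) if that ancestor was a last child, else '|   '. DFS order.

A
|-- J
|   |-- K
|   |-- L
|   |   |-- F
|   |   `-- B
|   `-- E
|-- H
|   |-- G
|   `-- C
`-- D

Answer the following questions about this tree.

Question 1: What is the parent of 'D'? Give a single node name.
Answer: A

Derivation:
Scan adjacency: D appears as child of A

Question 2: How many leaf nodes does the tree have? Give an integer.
Answer: 7

Derivation:
Leaves (nodes with no children): B, C, D, E, F, G, K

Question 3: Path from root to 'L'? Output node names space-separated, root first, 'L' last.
Answer: A J L

Derivation:
Walk down from root: A -> J -> L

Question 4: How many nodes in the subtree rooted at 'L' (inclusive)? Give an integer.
Answer: 3

Derivation:
Subtree rooted at L contains: B, F, L
Count = 3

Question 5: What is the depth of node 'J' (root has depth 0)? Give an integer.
Path from root to J: A -> J
Depth = number of edges = 1

Answer: 1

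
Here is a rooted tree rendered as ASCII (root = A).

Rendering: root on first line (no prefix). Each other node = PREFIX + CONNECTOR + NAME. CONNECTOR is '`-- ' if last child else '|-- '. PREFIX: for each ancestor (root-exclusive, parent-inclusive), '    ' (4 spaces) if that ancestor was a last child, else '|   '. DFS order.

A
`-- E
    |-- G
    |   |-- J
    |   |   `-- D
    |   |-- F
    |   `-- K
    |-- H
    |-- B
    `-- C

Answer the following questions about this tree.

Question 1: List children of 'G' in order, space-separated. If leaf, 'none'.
Node G's children (from adjacency): J, F, K

Answer: J F K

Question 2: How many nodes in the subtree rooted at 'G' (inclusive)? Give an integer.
Subtree rooted at G contains: D, F, G, J, K
Count = 5

Answer: 5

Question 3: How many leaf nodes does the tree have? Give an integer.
Answer: 6

Derivation:
Leaves (nodes with no children): B, C, D, F, H, K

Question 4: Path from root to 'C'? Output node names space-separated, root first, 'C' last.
Walk down from root: A -> E -> C

Answer: A E C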